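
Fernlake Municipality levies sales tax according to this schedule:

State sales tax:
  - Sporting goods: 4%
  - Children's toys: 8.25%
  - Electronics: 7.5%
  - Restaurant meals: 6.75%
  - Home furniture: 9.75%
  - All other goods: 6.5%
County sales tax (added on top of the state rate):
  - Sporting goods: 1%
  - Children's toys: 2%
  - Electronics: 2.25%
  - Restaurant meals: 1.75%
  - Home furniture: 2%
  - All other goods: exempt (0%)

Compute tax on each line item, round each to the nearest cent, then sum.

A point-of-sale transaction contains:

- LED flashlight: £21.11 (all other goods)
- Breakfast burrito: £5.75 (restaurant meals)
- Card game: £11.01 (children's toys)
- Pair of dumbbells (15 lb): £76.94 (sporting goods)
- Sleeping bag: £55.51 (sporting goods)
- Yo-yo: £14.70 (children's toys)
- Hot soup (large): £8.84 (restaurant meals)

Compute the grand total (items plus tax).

£205.74

LED flashlight £21.11: all other goods → 6.5% + 0% county = 6.5% → £1.37
Breakfast burrito £5.75: restaurant meals → 6.75% + 1.75% county = 8.5% → £0.49
Card game £11.01: children's toys → 8.25% + 2% county = 10.25% → £1.13
Pair of dumbbells (15 lb) £76.94: sporting goods → 4% + 1% county = 5% → £3.85
Sleeping bag £55.51: sporting goods → 4% + 1% county = 5% → £2.78
Yo-yo £14.70: children's toys → 8.25% + 2% county = 10.25% → £1.51
Hot soup (large) £8.84: restaurant meals → 6.75% + 1.75% county = 8.5% → £0.75
Subtotal = £193.86; tax = £11.88; total due = £205.74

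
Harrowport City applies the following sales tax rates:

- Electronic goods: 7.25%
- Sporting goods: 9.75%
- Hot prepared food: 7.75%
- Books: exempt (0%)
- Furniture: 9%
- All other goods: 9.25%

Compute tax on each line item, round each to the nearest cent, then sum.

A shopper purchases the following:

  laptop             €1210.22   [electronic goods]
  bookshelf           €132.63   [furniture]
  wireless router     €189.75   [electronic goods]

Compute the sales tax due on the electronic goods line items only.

Laptop €1210.22: electronic goods → 7.25% → €87.74
Wireless router €189.75: electronic goods → 7.25% → €13.76
Tax on electronic goods = €87.74 + €13.76 = €101.50

€101.50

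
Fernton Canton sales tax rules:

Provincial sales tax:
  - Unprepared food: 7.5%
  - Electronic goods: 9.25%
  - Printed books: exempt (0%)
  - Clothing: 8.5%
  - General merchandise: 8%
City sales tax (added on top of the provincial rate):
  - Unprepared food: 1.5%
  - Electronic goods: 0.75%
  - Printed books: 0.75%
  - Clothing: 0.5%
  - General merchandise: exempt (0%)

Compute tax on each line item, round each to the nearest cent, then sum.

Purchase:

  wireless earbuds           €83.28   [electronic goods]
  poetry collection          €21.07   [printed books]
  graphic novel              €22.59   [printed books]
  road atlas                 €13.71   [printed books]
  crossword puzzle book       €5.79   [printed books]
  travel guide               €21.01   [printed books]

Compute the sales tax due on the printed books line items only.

Poetry collection €21.07: printed books → 0% + 0.75% city = 0.75% → €0.16
Graphic novel €22.59: printed books → 0% + 0.75% city = 0.75% → €0.17
Road atlas €13.71: printed books → 0% + 0.75% city = 0.75% → €0.10
Crossword puzzle book €5.79: printed books → 0% + 0.75% city = 0.75% → €0.04
Travel guide €21.01: printed books → 0% + 0.75% city = 0.75% → €0.16
Tax on printed books = €0.16 + €0.17 + €0.10 + €0.04 + €0.16 = €0.63

€0.63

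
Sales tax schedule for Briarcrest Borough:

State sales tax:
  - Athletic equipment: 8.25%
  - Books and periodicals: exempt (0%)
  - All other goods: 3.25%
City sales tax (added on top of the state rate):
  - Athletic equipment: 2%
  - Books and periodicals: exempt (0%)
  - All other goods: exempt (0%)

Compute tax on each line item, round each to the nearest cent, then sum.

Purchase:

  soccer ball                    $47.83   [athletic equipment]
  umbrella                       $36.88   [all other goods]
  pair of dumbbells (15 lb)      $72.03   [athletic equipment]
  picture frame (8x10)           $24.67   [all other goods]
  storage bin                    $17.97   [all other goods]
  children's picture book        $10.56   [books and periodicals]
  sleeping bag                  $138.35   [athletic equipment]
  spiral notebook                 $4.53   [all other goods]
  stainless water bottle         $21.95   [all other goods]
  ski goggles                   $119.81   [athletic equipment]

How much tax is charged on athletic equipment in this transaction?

Soccer ball $47.83: athletic equipment → 8.25% + 2% city = 10.25% → $4.90
Pair of dumbbells (15 lb) $72.03: athletic equipment → 8.25% + 2% city = 10.25% → $7.38
Sleeping bag $138.35: athletic equipment → 8.25% + 2% city = 10.25% → $14.18
Ski goggles $119.81: athletic equipment → 8.25% + 2% city = 10.25% → $12.28
Tax on athletic equipment = $4.90 + $7.38 + $14.18 + $12.28 = $38.74

$38.74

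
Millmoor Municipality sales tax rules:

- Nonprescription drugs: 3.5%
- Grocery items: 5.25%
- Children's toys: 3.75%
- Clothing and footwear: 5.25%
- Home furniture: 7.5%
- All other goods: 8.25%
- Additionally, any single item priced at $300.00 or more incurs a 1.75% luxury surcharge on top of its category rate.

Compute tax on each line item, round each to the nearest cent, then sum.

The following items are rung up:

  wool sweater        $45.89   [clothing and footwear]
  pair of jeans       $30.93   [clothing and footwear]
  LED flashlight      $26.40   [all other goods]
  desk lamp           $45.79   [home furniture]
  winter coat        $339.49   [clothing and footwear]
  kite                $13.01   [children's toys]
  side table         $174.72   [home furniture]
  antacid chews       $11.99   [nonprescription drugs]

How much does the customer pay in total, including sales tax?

$735.63

Wool sweater $45.89: clothing and footwear → 5.25% → $2.41
Pair of jeans $30.93: clothing and footwear → 5.25% → $1.62
LED flashlight $26.40: all other goods → 8.25% → $2.18
Desk lamp $45.79: home furniture → 7.5% → $3.43
Winter coat $339.49: clothing and footwear → 5.25% + 1.75% surcharge = 7% → $23.76
Kite $13.01: children's toys → 3.75% → $0.49
Side table $174.72: home furniture → 7.5% → $13.10
Antacid chews $11.99: nonprescription drugs → 3.5% → $0.42
Subtotal = $688.22; tax = $47.41; total due = $735.63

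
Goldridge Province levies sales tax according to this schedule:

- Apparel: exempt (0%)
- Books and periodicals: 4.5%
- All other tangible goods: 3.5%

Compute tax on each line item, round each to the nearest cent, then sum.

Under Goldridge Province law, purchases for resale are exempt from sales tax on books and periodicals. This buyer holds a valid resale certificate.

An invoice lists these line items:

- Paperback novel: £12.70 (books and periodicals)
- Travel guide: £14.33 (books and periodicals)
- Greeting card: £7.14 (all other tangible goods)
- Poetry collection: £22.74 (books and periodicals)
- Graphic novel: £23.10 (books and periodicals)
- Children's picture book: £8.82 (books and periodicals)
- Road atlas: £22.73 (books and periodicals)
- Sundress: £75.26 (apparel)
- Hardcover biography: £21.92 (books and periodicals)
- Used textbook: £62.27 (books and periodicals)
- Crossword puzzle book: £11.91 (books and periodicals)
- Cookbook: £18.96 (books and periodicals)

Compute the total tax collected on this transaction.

Paperback novel £12.70: books and periodicals, buyer-exempt → 0% → £0.00
Travel guide £14.33: books and periodicals, buyer-exempt → 0% → £0.00
Greeting card £7.14: all other tangible goods → 3.5% → £0.25
Poetry collection £22.74: books and periodicals, buyer-exempt → 0% → £0.00
Graphic novel £23.10: books and periodicals, buyer-exempt → 0% → £0.00
Children's picture book £8.82: books and periodicals, buyer-exempt → 0% → £0.00
Road atlas £22.73: books and periodicals, buyer-exempt → 0% → £0.00
Sundress £75.26: apparel → 0% → £0.00
Hardcover biography £21.92: books and periodicals, buyer-exempt → 0% → £0.00
Used textbook £62.27: books and periodicals, buyer-exempt → 0% → £0.00
Crossword puzzle book £11.91: books and periodicals, buyer-exempt → 0% → £0.00
Cookbook £18.96: books and periodicals, buyer-exempt → 0% → £0.00
Total tax = £0.25

£0.25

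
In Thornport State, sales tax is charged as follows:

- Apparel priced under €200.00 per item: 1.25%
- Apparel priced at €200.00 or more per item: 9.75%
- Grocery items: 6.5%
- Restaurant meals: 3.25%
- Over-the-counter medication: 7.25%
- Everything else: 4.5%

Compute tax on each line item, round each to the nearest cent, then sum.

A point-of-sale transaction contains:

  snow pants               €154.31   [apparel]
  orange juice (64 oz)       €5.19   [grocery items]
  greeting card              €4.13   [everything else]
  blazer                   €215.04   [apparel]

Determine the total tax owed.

€23.43

Snow pants €154.31: apparel, under €200.00 → 1.25% → €1.93
Orange juice (64 oz) €5.19: grocery items → 6.5% → €0.34
Greeting card €4.13: everything else → 4.5% → €0.19
Blazer €215.04: apparel, €200.00 or more → 9.75% → €20.97
Total tax = €1.93 + €0.34 + €0.19 + €20.97 = €23.43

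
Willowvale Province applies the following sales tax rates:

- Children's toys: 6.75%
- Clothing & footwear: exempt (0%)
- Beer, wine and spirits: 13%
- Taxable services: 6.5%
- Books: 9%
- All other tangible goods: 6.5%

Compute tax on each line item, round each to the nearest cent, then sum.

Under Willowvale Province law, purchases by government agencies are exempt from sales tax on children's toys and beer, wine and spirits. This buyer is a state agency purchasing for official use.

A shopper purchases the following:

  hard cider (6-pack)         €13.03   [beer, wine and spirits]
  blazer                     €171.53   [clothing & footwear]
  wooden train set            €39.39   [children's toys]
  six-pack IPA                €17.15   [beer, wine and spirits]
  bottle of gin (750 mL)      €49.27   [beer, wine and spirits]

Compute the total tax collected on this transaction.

Hard cider (6-pack) €13.03: beer, wine and spirits, buyer-exempt → 0% → €0.00
Blazer €171.53: clothing & footwear → 0% → €0.00
Wooden train set €39.39: children's toys, buyer-exempt → 0% → €0.00
Six-pack IPA €17.15: beer, wine and spirits, buyer-exempt → 0% → €0.00
Bottle of gin (750 mL) €49.27: beer, wine and spirits, buyer-exempt → 0% → €0.00
Total tax = €0.00

€0.00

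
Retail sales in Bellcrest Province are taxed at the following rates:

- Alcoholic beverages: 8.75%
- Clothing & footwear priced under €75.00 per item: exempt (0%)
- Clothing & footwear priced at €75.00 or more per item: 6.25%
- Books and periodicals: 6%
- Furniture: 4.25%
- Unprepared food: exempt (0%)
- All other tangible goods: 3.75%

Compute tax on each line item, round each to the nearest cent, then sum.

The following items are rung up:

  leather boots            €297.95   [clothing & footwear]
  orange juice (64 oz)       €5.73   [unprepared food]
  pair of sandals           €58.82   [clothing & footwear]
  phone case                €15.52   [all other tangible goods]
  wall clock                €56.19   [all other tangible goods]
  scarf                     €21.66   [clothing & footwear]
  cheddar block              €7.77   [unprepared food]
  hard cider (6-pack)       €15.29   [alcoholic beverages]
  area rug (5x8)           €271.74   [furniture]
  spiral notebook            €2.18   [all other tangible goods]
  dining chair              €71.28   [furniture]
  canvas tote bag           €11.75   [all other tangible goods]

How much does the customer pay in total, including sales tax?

€873.63

Leather boots €297.95: clothing & footwear, €75.00 or more → 6.25% → €18.62
Orange juice (64 oz) €5.73: unprepared food → 0% → €0.00
Pair of sandals €58.82: clothing & footwear, under €75.00 → 0% → €0.00
Phone case €15.52: all other tangible goods → 3.75% → €0.58
Wall clock €56.19: all other tangible goods → 3.75% → €2.11
Scarf €21.66: clothing & footwear, under €75.00 → 0% → €0.00
Cheddar block €7.77: unprepared food → 0% → €0.00
Hard cider (6-pack) €15.29: alcoholic beverages → 8.75% → €1.34
Area rug (5x8) €271.74: furniture → 4.25% → €11.55
Spiral notebook €2.18: all other tangible goods → 3.75% → €0.08
Dining chair €71.28: furniture → 4.25% → €3.03
Canvas tote bag €11.75: all other tangible goods → 3.75% → €0.44
Subtotal = €835.88; tax = €37.75; total due = €873.63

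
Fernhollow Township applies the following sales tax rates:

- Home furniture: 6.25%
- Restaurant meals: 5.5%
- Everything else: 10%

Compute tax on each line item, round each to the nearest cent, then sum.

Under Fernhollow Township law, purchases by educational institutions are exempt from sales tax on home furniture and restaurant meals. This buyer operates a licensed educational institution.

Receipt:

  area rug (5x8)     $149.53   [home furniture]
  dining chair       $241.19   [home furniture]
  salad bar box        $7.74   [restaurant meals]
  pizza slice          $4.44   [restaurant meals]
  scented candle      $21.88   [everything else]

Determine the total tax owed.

Area rug (5x8) $149.53: home furniture, buyer-exempt → 0% → $0.00
Dining chair $241.19: home furniture, buyer-exempt → 0% → $0.00
Salad bar box $7.74: restaurant meals, buyer-exempt → 0% → $0.00
Pizza slice $4.44: restaurant meals, buyer-exempt → 0% → $0.00
Scented candle $21.88: everything else → 10% → $2.19
Total tax = $2.19

$2.19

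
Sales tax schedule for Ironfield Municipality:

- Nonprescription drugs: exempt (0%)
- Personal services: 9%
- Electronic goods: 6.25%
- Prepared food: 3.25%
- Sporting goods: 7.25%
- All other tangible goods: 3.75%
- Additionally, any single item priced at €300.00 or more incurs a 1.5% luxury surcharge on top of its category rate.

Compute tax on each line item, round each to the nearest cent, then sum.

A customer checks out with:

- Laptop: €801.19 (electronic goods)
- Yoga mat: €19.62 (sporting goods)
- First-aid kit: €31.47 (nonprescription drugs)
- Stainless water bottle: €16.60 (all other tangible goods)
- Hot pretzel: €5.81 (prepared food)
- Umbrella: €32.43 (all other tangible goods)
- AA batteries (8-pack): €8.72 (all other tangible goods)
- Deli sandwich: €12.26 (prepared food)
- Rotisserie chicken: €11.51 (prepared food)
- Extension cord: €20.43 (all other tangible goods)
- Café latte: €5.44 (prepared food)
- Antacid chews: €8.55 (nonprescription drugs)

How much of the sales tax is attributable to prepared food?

Hot pretzel €5.81: prepared food → 3.25% → €0.19
Deli sandwich €12.26: prepared food → 3.25% → €0.40
Rotisserie chicken €11.51: prepared food → 3.25% → €0.37
Café latte €5.44: prepared food → 3.25% → €0.18
Tax on prepared food = €0.19 + €0.40 + €0.37 + €0.18 = €1.14

€1.14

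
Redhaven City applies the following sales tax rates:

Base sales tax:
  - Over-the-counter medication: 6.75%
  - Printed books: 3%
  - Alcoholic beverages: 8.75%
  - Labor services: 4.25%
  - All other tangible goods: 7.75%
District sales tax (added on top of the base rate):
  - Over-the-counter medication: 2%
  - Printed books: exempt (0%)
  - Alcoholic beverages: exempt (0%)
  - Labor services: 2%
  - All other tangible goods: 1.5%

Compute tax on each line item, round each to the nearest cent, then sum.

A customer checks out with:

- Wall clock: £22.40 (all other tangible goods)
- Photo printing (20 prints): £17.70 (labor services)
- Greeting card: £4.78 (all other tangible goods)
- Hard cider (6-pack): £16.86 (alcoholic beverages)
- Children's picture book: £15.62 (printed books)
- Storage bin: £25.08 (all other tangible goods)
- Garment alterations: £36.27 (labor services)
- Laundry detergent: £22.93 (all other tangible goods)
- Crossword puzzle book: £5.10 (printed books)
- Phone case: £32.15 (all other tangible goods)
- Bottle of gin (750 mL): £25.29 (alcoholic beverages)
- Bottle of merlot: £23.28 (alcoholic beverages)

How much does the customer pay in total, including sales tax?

Wall clock £22.40: all other tangible goods → 7.75% + 1.5% district = 9.25% → £2.07
Photo printing (20 prints) £17.70: labor services → 4.25% + 2% district = 6.25% → £1.11
Greeting card £4.78: all other tangible goods → 7.75% + 1.5% district = 9.25% → £0.44
Hard cider (6-pack) £16.86: alcoholic beverages → 8.75% + 0% district = 8.75% → £1.48
Children's picture book £15.62: printed books → 3% + 0% district = 3% → £0.47
Storage bin £25.08: all other tangible goods → 7.75% + 1.5% district = 9.25% → £2.32
Garment alterations £36.27: labor services → 4.25% + 2% district = 6.25% → £2.27
Laundry detergent £22.93: all other tangible goods → 7.75% + 1.5% district = 9.25% → £2.12
Crossword puzzle book £5.10: printed books → 3% + 0% district = 3% → £0.15
Phone case £32.15: all other tangible goods → 7.75% + 1.5% district = 9.25% → £2.97
Bottle of gin (750 mL) £25.29: alcoholic beverages → 8.75% + 0% district = 8.75% → £2.21
Bottle of merlot £23.28: alcoholic beverages → 8.75% + 0% district = 8.75% → £2.04
Subtotal = £247.46; tax = £19.65; total due = £267.11

£267.11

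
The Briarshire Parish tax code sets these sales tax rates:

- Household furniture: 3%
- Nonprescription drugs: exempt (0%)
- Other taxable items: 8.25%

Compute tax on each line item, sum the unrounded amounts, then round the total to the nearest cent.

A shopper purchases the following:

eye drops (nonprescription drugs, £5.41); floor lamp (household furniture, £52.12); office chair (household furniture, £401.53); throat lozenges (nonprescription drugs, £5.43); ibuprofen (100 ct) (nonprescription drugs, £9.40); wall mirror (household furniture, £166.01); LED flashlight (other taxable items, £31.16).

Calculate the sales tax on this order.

£21.16

Eye drops £5.41: nonprescription drugs → 0% → £0.00
Floor lamp £52.12: household furniture → 3% → £1.5636
Office chair £401.53: household furniture → 3% → £12.0459
Throat lozenges £5.43: nonprescription drugs → 0% → £0.00
Ibuprofen (100 ct) £9.40: nonprescription drugs → 0% → £0.00
Wall mirror £166.01: household furniture → 3% → £4.9803
LED flashlight £31.16: other taxable items → 8.25% → £2.5707
Unrounded tax sum = £21.1605 → £21.16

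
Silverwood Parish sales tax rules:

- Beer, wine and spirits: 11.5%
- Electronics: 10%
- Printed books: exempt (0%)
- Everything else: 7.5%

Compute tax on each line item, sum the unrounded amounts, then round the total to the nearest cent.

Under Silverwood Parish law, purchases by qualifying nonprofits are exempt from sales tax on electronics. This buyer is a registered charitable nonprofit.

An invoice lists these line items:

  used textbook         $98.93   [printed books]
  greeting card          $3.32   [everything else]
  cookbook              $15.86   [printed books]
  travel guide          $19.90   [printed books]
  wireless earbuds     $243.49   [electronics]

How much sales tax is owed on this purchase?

Used textbook $98.93: printed books → 0% → $0.00
Greeting card $3.32: everything else → 7.5% → $0.249
Cookbook $15.86: printed books → 0% → $0.00
Travel guide $19.90: printed books → 0% → $0.00
Wireless earbuds $243.49: electronics, buyer-exempt → 0% → $0.00
Unrounded tax sum = $0.249 → $0.25

$0.25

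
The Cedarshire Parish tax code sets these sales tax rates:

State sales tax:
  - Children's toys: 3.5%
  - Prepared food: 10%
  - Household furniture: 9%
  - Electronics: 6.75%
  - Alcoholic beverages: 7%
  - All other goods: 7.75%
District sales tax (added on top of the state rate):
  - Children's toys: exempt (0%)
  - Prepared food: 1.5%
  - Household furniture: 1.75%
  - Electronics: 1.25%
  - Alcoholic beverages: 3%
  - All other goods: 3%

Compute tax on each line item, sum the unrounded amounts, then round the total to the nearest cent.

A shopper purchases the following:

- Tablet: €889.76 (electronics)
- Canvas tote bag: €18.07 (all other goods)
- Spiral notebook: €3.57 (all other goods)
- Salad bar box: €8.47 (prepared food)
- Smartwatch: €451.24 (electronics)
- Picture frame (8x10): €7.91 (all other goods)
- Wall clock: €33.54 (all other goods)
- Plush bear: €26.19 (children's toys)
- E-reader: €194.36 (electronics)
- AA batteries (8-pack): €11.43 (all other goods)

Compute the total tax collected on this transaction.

€132.73

Tablet €889.76: electronics → 6.75% + 1.25% district = 8% → €71.1808
Canvas tote bag €18.07: all other goods → 7.75% + 3% district = 10.75% → €1.942525
Spiral notebook €3.57: all other goods → 7.75% + 3% district = 10.75% → €0.383775
Salad bar box €8.47: prepared food → 10% + 1.5% district = 11.5% → €0.97405
Smartwatch €451.24: electronics → 6.75% + 1.25% district = 8% → €36.0992
Picture frame (8x10) €7.91: all other goods → 7.75% + 3% district = 10.75% → €0.850325
Wall clock €33.54: all other goods → 7.75% + 3% district = 10.75% → €3.60555
Plush bear €26.19: children's toys → 3.5% + 0% district = 3.5% → €0.91665
E-reader €194.36: electronics → 6.75% + 1.25% district = 8% → €15.5488
AA batteries (8-pack) €11.43: all other goods → 7.75% + 3% district = 10.75% → €1.228725
Unrounded tax sum = €132.7304 → €132.73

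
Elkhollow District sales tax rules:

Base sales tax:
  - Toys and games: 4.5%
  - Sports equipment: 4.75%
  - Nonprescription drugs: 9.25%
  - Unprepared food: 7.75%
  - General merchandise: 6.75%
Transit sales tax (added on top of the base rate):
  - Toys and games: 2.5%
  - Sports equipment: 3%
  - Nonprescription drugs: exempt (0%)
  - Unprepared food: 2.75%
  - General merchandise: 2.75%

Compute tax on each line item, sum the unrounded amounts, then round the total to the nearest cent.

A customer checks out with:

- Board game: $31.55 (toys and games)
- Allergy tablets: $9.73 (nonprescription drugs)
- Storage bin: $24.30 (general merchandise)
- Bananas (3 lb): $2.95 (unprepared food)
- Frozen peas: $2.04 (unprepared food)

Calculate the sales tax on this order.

$5.94

Board game $31.55: toys and games → 4.5% + 2.5% transit = 7% → $2.2085
Allergy tablets $9.73: nonprescription drugs → 9.25% + 0% transit = 9.25% → $0.900025
Storage bin $24.30: general merchandise → 6.75% + 2.75% transit = 9.5% → $2.3085
Bananas (3 lb) $2.95: unprepared food → 7.75% + 2.75% transit = 10.5% → $0.30975
Frozen peas $2.04: unprepared food → 7.75% + 2.75% transit = 10.5% → $0.2142
Unrounded tax sum = $5.940975 → $5.94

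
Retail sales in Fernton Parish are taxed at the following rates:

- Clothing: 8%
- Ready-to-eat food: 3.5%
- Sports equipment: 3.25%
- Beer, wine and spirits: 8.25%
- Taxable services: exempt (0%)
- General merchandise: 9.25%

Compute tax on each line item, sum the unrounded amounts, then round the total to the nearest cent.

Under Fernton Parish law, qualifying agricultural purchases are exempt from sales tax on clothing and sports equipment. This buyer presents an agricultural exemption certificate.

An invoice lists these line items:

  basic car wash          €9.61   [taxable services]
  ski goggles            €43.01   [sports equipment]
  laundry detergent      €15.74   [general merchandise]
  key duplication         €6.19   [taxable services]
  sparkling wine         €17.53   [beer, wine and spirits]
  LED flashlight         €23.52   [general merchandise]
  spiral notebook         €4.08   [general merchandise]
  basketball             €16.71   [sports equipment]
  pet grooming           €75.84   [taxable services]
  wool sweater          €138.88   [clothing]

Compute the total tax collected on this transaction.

€5.46

Basic car wash €9.61: taxable services → 0% → €0.00
Ski goggles €43.01: sports equipment, buyer-exempt → 0% → €0.00
Laundry detergent €15.74: general merchandise → 9.25% → €1.45595
Key duplication €6.19: taxable services → 0% → €0.00
Sparkling wine €17.53: beer, wine and spirits → 8.25% → €1.446225
LED flashlight €23.52: general merchandise → 9.25% → €2.1756
Spiral notebook €4.08: general merchandise → 9.25% → €0.3774
Basketball €16.71: sports equipment, buyer-exempt → 0% → €0.00
Pet grooming €75.84: taxable services → 0% → €0.00
Wool sweater €138.88: clothing, buyer-exempt → 0% → €0.00
Unrounded tax sum = €5.455175 → €5.46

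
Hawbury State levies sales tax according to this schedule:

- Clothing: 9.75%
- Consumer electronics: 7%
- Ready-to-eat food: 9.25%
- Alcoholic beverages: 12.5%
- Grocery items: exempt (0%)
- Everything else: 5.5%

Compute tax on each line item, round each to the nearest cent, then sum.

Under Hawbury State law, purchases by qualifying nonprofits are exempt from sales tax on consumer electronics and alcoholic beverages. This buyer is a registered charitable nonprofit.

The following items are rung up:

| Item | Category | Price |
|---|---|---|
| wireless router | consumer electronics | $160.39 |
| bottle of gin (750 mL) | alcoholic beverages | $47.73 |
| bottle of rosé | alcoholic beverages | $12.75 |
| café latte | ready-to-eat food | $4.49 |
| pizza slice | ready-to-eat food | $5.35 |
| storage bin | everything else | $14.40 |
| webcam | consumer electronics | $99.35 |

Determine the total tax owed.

$1.70

Wireless router $160.39: consumer electronics, buyer-exempt → 0% → $0.00
Bottle of gin (750 mL) $47.73: alcoholic beverages, buyer-exempt → 0% → $0.00
Bottle of rosé $12.75: alcoholic beverages, buyer-exempt → 0% → $0.00
Café latte $4.49: ready-to-eat food → 9.25% → $0.42
Pizza slice $5.35: ready-to-eat food → 9.25% → $0.49
Storage bin $14.40: everything else → 5.5% → $0.79
Webcam $99.35: consumer electronics, buyer-exempt → 0% → $0.00
Total tax = $0.42 + $0.49 + $0.79 = $1.70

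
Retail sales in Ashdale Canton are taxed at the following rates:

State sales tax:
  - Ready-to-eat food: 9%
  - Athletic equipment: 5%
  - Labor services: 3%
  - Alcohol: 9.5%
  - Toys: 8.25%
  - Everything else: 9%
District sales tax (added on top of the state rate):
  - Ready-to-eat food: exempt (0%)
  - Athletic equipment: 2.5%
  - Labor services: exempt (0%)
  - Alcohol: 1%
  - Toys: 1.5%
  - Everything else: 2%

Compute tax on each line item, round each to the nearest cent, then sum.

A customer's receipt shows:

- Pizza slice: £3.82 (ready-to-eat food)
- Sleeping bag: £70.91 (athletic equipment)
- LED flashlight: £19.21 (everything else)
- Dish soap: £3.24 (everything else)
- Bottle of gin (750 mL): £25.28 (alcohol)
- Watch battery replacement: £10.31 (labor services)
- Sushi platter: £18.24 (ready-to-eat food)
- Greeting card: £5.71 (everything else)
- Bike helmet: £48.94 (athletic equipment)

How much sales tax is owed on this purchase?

Pizza slice £3.82: ready-to-eat food → 9% + 0% district = 9% → £0.34
Sleeping bag £70.91: athletic equipment → 5% + 2.5% district = 7.5% → £5.32
LED flashlight £19.21: everything else → 9% + 2% district = 11% → £2.11
Dish soap £3.24: everything else → 9% + 2% district = 11% → £0.36
Bottle of gin (750 mL) £25.28: alcohol → 9.5% + 1% district = 10.5% → £2.65
Watch battery replacement £10.31: labor services → 3% + 0% district = 3% → £0.31
Sushi platter £18.24: ready-to-eat food → 9% + 0% district = 9% → £1.64
Greeting card £5.71: everything else → 9% + 2% district = 11% → £0.63
Bike helmet £48.94: athletic equipment → 5% + 2.5% district = 7.5% → £3.67
Total tax = £0.34 + £5.32 + £2.11 + £0.36 + £2.65 + £0.31 + £1.64 + £0.63 + £3.67 = £17.03

£17.03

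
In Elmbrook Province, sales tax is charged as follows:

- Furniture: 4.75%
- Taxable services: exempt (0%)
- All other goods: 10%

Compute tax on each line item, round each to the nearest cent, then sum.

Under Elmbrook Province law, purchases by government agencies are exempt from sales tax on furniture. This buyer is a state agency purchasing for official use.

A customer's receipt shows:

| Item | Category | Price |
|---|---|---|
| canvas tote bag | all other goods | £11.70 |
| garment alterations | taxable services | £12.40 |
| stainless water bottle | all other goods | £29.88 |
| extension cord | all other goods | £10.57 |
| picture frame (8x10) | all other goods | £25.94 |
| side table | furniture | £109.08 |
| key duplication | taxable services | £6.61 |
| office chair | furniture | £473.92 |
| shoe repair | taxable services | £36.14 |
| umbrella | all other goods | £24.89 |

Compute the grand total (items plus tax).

Canvas tote bag £11.70: all other goods → 10% → £1.17
Garment alterations £12.40: taxable services → 0% → £0.00
Stainless water bottle £29.88: all other goods → 10% → £2.99
Extension cord £10.57: all other goods → 10% → £1.06
Picture frame (8x10) £25.94: all other goods → 10% → £2.59
Side table £109.08: furniture, buyer-exempt → 0% → £0.00
Key duplication £6.61: taxable services → 0% → £0.00
Office chair £473.92: furniture, buyer-exempt → 0% → £0.00
Shoe repair £36.14: taxable services → 0% → £0.00
Umbrella £24.89: all other goods → 10% → £2.49
Subtotal = £741.13; tax = £10.30; total due = £751.43

£751.43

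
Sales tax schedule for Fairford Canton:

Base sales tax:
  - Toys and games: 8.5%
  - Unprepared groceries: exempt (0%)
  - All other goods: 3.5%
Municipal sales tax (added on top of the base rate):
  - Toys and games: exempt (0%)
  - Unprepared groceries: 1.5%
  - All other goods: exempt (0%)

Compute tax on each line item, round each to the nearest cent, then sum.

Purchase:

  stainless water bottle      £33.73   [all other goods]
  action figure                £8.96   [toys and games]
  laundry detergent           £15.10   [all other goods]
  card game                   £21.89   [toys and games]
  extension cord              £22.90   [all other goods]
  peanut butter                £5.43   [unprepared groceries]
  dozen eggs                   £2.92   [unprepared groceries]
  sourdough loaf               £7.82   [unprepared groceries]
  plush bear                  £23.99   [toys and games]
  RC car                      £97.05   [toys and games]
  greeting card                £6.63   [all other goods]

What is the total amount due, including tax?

£262.31

Stainless water bottle £33.73: all other goods → 3.5% + 0% municipal = 3.5% → £1.18
Action figure £8.96: toys and games → 8.5% + 0% municipal = 8.5% → £0.76
Laundry detergent £15.10: all other goods → 3.5% + 0% municipal = 3.5% → £0.53
Card game £21.89: toys and games → 8.5% + 0% municipal = 8.5% → £1.86
Extension cord £22.90: all other goods → 3.5% + 0% municipal = 3.5% → £0.80
Peanut butter £5.43: unprepared groceries → 0% + 1.5% municipal = 1.5% → £0.08
Dozen eggs £2.92: unprepared groceries → 0% + 1.5% municipal = 1.5% → £0.04
Sourdough loaf £7.82: unprepared groceries → 0% + 1.5% municipal = 1.5% → £0.12
Plush bear £23.99: toys and games → 8.5% + 0% municipal = 8.5% → £2.04
RC car £97.05: toys and games → 8.5% + 0% municipal = 8.5% → £8.25
Greeting card £6.63: all other goods → 3.5% + 0% municipal = 3.5% → £0.23
Subtotal = £246.42; tax = £15.89; total due = £262.31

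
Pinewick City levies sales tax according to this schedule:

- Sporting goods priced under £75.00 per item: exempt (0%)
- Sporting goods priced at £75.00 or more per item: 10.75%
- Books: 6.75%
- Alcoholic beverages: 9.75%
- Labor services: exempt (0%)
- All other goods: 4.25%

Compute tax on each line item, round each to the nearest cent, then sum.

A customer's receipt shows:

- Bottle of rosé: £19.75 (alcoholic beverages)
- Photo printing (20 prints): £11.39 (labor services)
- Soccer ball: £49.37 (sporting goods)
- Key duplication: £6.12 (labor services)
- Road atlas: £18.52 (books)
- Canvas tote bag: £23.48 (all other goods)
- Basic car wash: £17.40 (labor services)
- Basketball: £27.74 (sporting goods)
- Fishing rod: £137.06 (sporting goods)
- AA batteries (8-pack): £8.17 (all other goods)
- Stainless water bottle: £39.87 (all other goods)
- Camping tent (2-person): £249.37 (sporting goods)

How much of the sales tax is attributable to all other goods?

£3.04

Canvas tote bag £23.48: all other goods → 4.25% → £1.00
AA batteries (8-pack) £8.17: all other goods → 4.25% → £0.35
Stainless water bottle £39.87: all other goods → 4.25% → £1.69
Tax on all other goods = £1.00 + £0.35 + £1.69 = £3.04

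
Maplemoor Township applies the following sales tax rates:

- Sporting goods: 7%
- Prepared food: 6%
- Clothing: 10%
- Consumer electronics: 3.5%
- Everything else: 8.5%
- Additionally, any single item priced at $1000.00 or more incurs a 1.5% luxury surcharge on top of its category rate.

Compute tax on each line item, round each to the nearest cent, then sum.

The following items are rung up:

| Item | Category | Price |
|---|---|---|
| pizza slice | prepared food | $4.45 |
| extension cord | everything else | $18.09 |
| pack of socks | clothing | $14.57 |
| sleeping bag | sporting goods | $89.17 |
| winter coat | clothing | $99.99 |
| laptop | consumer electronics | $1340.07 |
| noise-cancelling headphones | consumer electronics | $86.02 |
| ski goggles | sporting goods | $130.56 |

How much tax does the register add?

Pizza slice $4.45: prepared food → 6% → $0.27
Extension cord $18.09: everything else → 8.5% → $1.54
Pack of socks $14.57: clothing → 10% → $1.46
Sleeping bag $89.17: sporting goods → 7% → $6.24
Winter coat $99.99: clothing → 10% → $10.00
Laptop $1340.07: consumer electronics → 3.5% + 1.5% surcharge = 5% → $67.00
Noise-cancelling headphones $86.02: consumer electronics → 3.5% → $3.01
Ski goggles $130.56: sporting goods → 7% → $9.14
Total tax = $0.27 + $1.54 + $1.46 + $6.24 + $10.00 + $67.00 + $3.01 + $9.14 = $98.66

$98.66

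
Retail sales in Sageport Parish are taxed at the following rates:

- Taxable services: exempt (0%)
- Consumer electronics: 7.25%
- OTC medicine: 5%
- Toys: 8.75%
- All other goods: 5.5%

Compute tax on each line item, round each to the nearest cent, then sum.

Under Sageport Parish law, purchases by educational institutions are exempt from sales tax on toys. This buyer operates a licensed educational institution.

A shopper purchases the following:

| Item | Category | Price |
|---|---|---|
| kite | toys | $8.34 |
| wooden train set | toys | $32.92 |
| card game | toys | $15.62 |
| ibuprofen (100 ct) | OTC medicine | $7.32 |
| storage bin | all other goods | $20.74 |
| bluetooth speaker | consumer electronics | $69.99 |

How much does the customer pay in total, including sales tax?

Kite $8.34: toys, buyer-exempt → 0% → $0.00
Wooden train set $32.92: toys, buyer-exempt → 0% → $0.00
Card game $15.62: toys, buyer-exempt → 0% → $0.00
Ibuprofen (100 ct) $7.32: OTC medicine → 5% → $0.37
Storage bin $20.74: all other goods → 5.5% → $1.14
Bluetooth speaker $69.99: consumer electronics → 7.25% → $5.07
Subtotal = $154.93; tax = $6.58; total due = $161.51

$161.51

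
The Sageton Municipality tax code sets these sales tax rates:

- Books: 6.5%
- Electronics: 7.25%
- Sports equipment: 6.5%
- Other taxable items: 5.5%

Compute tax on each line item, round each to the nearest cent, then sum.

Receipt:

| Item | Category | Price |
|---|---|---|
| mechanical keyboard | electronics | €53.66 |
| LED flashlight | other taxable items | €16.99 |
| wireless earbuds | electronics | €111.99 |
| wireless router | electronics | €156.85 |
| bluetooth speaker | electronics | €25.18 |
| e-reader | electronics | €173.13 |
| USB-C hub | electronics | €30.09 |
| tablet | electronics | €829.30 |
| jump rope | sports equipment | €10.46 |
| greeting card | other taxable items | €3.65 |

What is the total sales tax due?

€101.87

Mechanical keyboard €53.66: electronics → 7.25% → €3.89
LED flashlight €16.99: other taxable items → 5.5% → €0.93
Wireless earbuds €111.99: electronics → 7.25% → €8.12
Wireless router €156.85: electronics → 7.25% → €11.37
Bluetooth speaker €25.18: electronics → 7.25% → €1.83
E-reader €173.13: electronics → 7.25% → €12.55
USB-C hub €30.09: electronics → 7.25% → €2.18
Tablet €829.30: electronics → 7.25% → €60.12
Jump rope €10.46: sports equipment → 6.5% → €0.68
Greeting card €3.65: other taxable items → 5.5% → €0.20
Total tax = €3.89 + €0.93 + €8.12 + €11.37 + €1.83 + €12.55 + €2.18 + €60.12 + €0.68 + €0.20 = €101.87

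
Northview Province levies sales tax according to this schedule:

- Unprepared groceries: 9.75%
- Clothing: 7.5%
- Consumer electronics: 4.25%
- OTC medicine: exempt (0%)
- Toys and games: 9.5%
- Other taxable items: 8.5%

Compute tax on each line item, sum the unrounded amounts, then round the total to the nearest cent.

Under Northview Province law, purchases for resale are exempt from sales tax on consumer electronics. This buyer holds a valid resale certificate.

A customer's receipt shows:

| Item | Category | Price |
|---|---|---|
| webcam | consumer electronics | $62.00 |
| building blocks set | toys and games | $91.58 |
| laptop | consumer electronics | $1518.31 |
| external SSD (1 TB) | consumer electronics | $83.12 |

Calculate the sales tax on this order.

$8.70

Webcam $62.00: consumer electronics, buyer-exempt → 0% → $0.00
Building blocks set $91.58: toys and games → 9.5% → $8.7001
Laptop $1518.31: consumer electronics, buyer-exempt → 0% → $0.00
External SSD (1 TB) $83.12: consumer electronics, buyer-exempt → 0% → $0.00
Unrounded tax sum = $8.7001 → $8.70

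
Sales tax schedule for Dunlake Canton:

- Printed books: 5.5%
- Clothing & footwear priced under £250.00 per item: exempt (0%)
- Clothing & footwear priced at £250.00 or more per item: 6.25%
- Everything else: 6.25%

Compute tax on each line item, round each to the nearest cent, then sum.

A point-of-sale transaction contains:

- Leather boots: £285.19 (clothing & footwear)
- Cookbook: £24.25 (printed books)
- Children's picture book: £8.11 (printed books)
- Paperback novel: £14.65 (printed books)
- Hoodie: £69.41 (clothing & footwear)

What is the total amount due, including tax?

Leather boots £285.19: clothing & footwear, £250.00 or more → 6.25% → £17.82
Cookbook £24.25: printed books → 5.5% → £1.33
Children's picture book £8.11: printed books → 5.5% → £0.45
Paperback novel £14.65: printed books → 5.5% → £0.81
Hoodie £69.41: clothing & footwear, under £250.00 → 0% → £0.00
Subtotal = £401.61; tax = £20.41; total due = £422.02

£422.02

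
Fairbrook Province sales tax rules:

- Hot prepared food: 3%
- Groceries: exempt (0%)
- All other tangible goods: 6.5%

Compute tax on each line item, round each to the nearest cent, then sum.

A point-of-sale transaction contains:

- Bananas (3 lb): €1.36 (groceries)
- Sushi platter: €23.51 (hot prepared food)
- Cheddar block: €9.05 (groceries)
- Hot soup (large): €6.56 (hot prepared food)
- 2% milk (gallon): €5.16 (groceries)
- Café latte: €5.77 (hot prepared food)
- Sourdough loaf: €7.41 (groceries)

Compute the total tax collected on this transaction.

Bananas (3 lb) €1.36: groceries → 0% → €0.00
Sushi platter €23.51: hot prepared food → 3% → €0.71
Cheddar block €9.05: groceries → 0% → €0.00
Hot soup (large) €6.56: hot prepared food → 3% → €0.20
2% milk (gallon) €5.16: groceries → 0% → €0.00
Café latte €5.77: hot prepared food → 3% → €0.17
Sourdough loaf €7.41: groceries → 0% → €0.00
Total tax = €0.71 + €0.20 + €0.17 = €1.08

€1.08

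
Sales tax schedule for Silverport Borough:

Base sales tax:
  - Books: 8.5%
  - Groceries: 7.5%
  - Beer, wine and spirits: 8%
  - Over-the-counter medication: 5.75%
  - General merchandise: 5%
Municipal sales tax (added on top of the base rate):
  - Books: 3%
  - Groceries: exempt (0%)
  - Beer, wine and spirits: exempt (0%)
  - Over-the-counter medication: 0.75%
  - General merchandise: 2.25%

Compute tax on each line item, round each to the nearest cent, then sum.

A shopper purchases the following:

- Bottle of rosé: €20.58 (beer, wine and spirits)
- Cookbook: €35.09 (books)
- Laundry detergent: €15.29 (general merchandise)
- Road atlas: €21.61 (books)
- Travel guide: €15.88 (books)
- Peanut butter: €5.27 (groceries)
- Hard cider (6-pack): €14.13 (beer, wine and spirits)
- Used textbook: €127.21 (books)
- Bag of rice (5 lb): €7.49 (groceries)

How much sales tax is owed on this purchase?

Bottle of rosé €20.58: beer, wine and spirits → 8% + 0% municipal = 8% → €1.65
Cookbook €35.09: books → 8.5% + 3% municipal = 11.5% → €4.04
Laundry detergent €15.29: general merchandise → 5% + 2.25% municipal = 7.25% → €1.11
Road atlas €21.61: books → 8.5% + 3% municipal = 11.5% → €2.49
Travel guide €15.88: books → 8.5% + 3% municipal = 11.5% → €1.83
Peanut butter €5.27: groceries → 7.5% + 0% municipal = 7.5% → €0.40
Hard cider (6-pack) €14.13: beer, wine and spirits → 8% + 0% municipal = 8% → €1.13
Used textbook €127.21: books → 8.5% + 3% municipal = 11.5% → €14.63
Bag of rice (5 lb) €7.49: groceries → 7.5% + 0% municipal = 7.5% → €0.56
Total tax = €1.65 + €4.04 + €1.11 + €2.49 + €1.83 + €0.40 + €1.13 + €14.63 + €0.56 = €27.84

€27.84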